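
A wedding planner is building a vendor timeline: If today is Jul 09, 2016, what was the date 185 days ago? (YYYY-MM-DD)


Start: 2016-07-09
Subtracting 185 days
Days already passed in July: 9
After going back through July: 176 more days to subtract
June 2016: 30 days, 146 remaining
May 2016: 31 days, 115 remaining
April 2016: 30 days, 85 remaining
March 2016: 31 days, 54 remaining
Result: 2016-01-06

2016-01-06


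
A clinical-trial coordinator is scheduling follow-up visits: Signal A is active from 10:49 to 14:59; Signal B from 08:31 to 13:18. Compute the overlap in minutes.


Interval A: [649, 899] minutes from midnight
Interval B: [511, 798] minutes from midnight
Overlap start = max(649, 511) = 649
Overlap end = min(899, 798) = 798
Overlap = 798 - 649 = 149 minutes

149


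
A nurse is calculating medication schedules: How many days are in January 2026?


Month: January
Year: 2026
January is a 31-day month
Total: 31 days

31


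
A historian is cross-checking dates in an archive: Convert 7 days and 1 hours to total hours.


Days: 7
Extra hours: 1
Hours per day: 24
Days to hours: 7 x 24 = 168
Total: 168 + 1 = 169

169


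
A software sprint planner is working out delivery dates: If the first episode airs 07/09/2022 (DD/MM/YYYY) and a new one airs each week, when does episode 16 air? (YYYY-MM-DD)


First occurrence: 2022-09-07 (occurrence 1)
Each occurrence is 7 days after the previous.
Occurrence 16 is 15 weeks after the first.
15 weeks = 105 days
2022-09-07 + 105 days = 2022-12-21

2022-12-21


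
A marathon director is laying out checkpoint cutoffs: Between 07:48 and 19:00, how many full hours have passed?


Start: 07:48
End: 19:00
Hour difference: 19 - 7 = 12 hours
Minute difference: 0 - 48 = -48 minutes
Total minutes: 672
Complete hours: 672 / 60 = 11 (remainder 12)

11


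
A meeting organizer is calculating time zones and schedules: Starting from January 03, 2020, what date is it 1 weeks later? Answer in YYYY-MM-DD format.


Start: 2020-01-03
Weeks to add: 1
Convert to days: 1 x 7 = 7 days
Add 7 days to 2020-01-03
Result: 2020-01-10

2020-01-10


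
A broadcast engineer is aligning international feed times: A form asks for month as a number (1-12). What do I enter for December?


Calendar month order:
11. November
12. December <--
December is month number 12

12


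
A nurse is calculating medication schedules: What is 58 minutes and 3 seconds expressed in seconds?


Minutes: 58
Extra seconds: 3
Seconds per minute: 60
Minutes to seconds: 58 x 60 = 3480
Total: 3480 + 3 = 3483

3483


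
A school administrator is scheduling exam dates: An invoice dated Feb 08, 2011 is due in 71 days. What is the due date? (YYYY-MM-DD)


Start: 2011-02-08
Adding 71 days
Days remaining in February: 20
After February: 51 days still to add
March 2011: 31 days, 20 remaining
April 2011 has 30 days, need 20
Result: 2011-04-20

2011-04-20


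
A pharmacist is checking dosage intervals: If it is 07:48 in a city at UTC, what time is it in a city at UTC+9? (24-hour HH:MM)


Local time: 07:48 at UTC (offset 0h)
Target zone: UTC+9 (offset 9h)
Difference: 9 - (0) = 9 hours
Calculation: 7 + (9) = 16
Result: 16:48

16:48


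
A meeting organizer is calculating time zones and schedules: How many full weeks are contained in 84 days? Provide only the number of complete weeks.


Total days: 84
Days per week: 7
Division: 84 / 7 = 12 remainder 0
Complete weeks: 12
Remaining days: 0

12


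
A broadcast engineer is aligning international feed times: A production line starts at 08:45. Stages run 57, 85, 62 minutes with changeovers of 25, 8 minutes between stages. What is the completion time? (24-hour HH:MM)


Start: 08:45 = 525 min from midnight
  after task 1 (57 min): 09:42
  after break (25 min): 10:07
  after task 2 (85 min): 11:32
  after break (8 min): 11:40
  after task 3 (62 min): 12:42
Total elapsed: 237 minutes
End time: 12:42

12:42


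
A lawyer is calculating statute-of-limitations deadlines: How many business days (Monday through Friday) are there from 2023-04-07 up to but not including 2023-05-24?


Start: 2023-04-07 (Friday)
End (exclusive): 2023-05-24 (Wednesday)
Total calendar days: 47
Full weeks: 47 // 7 = 6 -> 30 weekdays
Remaining 5 days starting on Friday:
  Fri(w), Sat(-), Sun(-), Mon(w), Tue(w) -> 3 weekdays
Total business days: 30 + 3 = 33

33


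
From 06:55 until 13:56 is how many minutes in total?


Start time: 06:55 = 415 minutes from midnight
End time: 13:56 = 836 minutes from midnight
Difference: 836 - 415 = 421 minutes
That is 7 hours and 1 minutes

421


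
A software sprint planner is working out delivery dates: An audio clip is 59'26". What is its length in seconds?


Minutes: 59
Seconds: 26
Convert minutes to seconds: 59 x 60 = 3540
Add remaining seconds: 3540 + 26 = 3566

3566


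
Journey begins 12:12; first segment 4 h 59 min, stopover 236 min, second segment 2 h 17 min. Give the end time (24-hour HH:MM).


Depart: 12:12
Leg 1: +299 min -> 17:11
Layover: +236 min -> 21:07
Leg 2: +137 min -> 23:24
Total travel: 672 minutes = 11h 12m
Arrival: 23:24

23:24


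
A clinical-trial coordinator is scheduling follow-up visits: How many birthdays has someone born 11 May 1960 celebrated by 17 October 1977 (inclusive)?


Birth: 1960-05-11
Reference: 1977-10-17
Year difference: 1977 - 1960 = 17
Has birthday (05-11) occurred by 10-17? Yes
Age in full years: 17

17


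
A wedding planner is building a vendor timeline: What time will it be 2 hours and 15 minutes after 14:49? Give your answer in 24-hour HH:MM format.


Start time: 14:49
Adding: 2 hours 15 minutes
Minutes: 49 + 15 = 64
Minute overflow: 64 >= 60, so carry 1 hour, minutes = 4
Hours: 14 + 2 + 1 = 17
Result: 17:04

17:04


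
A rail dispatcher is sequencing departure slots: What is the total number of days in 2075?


Year: 2075
Check leap year rules:
Divisible by 4? No
2075 is not a leap year
Days: 365

365


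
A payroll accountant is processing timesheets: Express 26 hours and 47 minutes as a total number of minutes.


Hours: 26
Extra minutes: 47
Minutes per hour: 60
Hours to minutes: 26 x 60 = 1560
Total: 1560 + 47 = 1607

1607


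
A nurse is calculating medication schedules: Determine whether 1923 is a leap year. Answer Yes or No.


Year: 1923
Divisible by 4? 1923 / 4 = 480.75 -> No
Not divisible by 4, so NOT a leap year

No


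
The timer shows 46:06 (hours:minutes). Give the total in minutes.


Hours: 46
Minutes: 6
Convert hours to minutes: 46 x 60 = 2760
Add remaining minutes: 2760 + 6 = 2766

2766


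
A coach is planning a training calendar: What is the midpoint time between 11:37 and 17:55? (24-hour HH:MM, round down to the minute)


Start time: 11:37 = 697 minutes from midnight
End time: 17:55 = 1075 minutes from midnight
Sum: 697 + 1075 = 1772
Midpoint: 1772 / 2 = 886 minutes
Convert: 886 / 60 = 14 hours, 46 minutes
Result: 14:46

14:46


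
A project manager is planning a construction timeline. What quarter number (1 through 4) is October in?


Month: October (month 10)
Q1: January-March (months 1-3)
Q2: April-June (months 4-6)
Q3: July-September (months 7-9)
Q4: October-December (months 10-12)
Month 10 falls in Q4

4


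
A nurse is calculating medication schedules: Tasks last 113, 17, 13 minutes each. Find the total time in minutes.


Durations: 113, 17, 13
Running sum: 113
+ 17 = 130
+ 13 = 143
Total duration: 143 minutes
That is 2 hours and 23 minutes

143


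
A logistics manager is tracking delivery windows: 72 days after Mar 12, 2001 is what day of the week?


Start: 2001-03-12 (Monday)
Step 1 - find target date: add 72 days
  2001-03-12 + 72 days = 2001-05-23
Step 2 - day of week:
  72 mod 7 = 2
  Monday + 2 days -> Wednesday
Result: Wednesday (2001-05-23)

Wednesday


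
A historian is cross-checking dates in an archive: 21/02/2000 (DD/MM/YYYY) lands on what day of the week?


Date: 2000-02-21
January 1, 2000 is a Saturday
Day of year: 52
Offset from Jan 1: 51 days
51 mod 7 = 2
Result: Monday

Monday


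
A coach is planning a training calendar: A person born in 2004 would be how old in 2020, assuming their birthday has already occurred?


Birth year: 2004
Current year: 2020
Age = current year - birth year
Age = 2020 - 2004 = 16

16


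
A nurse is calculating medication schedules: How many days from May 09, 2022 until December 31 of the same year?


Start: May 09, 2022
End: December 31, 2022
Days left in May: 22
June: 30
July: 31
August: 31
September: 30
... plus remaining months
Sum of remaining months: 214
Total: 22 + 214 = 236

236


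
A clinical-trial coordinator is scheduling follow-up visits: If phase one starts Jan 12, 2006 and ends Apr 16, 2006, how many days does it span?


Start date: 2006-01-12
End date: 2006-04-16
Jan 2006: +20 days
Feb 2006: +28 days
Mar 2006: +31 days
Apr 2006: +15 days
Total: 94 days

94


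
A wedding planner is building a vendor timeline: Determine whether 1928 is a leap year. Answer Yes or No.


Year: 1928
Divisible by 4? 1928 / 4 = 482.0 -> Yes
Divisible by 100? 1928 / 100 = 19.28 -> No
Divisible by 4 but not 100, so it IS a leap year

Yes


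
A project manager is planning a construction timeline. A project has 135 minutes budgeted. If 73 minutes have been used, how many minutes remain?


Total budget: 135 minutes
Time used: 73 minutes
Remaining: 135 - 73 = 62 minutes
Percent used: 54.1%
Percent remaining: 45.9%

62


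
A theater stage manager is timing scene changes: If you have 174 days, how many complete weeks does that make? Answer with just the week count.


Total days: 174
Days per week: 7
Division: 174 / 7 = 24 remainder 6
Complete weeks: 24
Remaining days: 6

24


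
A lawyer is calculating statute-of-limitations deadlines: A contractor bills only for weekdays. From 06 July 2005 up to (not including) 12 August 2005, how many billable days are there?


Start: 2005-07-06 (Wednesday)
End (exclusive): 2005-08-12 (Friday)
Total calendar days: 37
Full weeks: 37 // 7 = 5 -> 25 weekdays
Remaining 2 days starting on Wednesday:
  Wed(w), Thu(w) -> 2 weekdays
Total business days: 25 + 2 = 27

27


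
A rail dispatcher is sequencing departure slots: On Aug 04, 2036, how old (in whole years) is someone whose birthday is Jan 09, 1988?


Birth: 1988-01-09
Reference: 2036-08-04
Year difference: 2036 - 1988 = 48
Has birthday (01-09) occurred by 08-04? Yes
Age in full years: 48

48


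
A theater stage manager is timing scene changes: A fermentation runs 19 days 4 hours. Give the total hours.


Days: 19
Extra hours: 4
Hours per day: 24
Days to hours: 19 x 24 = 456
Total: 456 + 4 = 460

460


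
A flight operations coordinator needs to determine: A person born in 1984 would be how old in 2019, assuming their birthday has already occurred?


Birth year: 1984
Current year: 2019
Age = current year - birth year
Age = 2019 - 1984 = 35

35


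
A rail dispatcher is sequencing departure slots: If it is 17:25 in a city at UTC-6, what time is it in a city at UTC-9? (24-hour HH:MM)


Local time: 17:25 at UTC-6 (offset -6h)
Target zone: UTC-9 (offset -9h)
Difference: -9 - (-6) = -3 hours
Calculation: 17 + (-3) = 14
Result: 14:25

14:25


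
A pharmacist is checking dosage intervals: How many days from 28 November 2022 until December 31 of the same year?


Start: November 28, 2022
End: December 31, 2022
Days left in November: 2
December: 31
Sum of remaining months: 31
Total: 2 + 31 = 33

33


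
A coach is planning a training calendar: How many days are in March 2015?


Month: March
Year: 2015
March is a 31-day month
Total: 31 days

31


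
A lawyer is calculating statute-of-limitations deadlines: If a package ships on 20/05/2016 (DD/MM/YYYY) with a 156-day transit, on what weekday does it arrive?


Start: 2016-05-20 (Friday)
Step 1 - find target date: add 156 days
  2016-05-20 + 156 days = 2016-10-23
Step 2 - day of week:
  156 mod 7 = 2
  Friday + 2 days -> Sunday
Result: Sunday (2016-10-23)

Sunday


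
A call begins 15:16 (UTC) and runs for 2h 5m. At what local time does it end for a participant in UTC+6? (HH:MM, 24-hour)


Start: 15:16 in UTC
Step 1 - add duration:
  minutes: 16 + 5 = 21
  hours: 15 + 2 + 0 = 17
  end in UTC: 17:21
Step 2 - convert UTC -> UTC+6:
  offset difference: 6 - (0) = 6 hours
  17 + (6) = 23 -> mod 24 = 23
Result: 23:21 in UTC+6

23:21


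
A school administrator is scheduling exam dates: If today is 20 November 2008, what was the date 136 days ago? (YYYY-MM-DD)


Start: 2008-11-20
Subtracting 136 days
Days already passed in November: 20
After going back through November: 116 more days to subtract
October 2008: 31 days, 85 remaining
September 2008: 30 days, 55 remaining
August 2008: 31 days, 24 remaining
July 2008 has 31 days, need 24
Result: 2008-07-07

2008-07-07


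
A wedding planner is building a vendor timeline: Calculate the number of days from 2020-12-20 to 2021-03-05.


Start date: 2020-12-20
End date: 2021-03-05
Dec 2020: +12 days
Jan 2021: +31 days
Feb 2021: +28 days
Mar 2021: +4 days
Total: 75 days

75


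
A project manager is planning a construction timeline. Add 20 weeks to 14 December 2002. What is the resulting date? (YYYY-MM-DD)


Start: 2002-12-14
Weeks to add: 20
Convert to days: 20 x 7 = 140 days
Add 140 days to 2002-12-14
Result: 2003-05-03

2003-05-03


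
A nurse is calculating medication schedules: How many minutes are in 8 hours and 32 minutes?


Hours: 8
Minutes: 32
Convert hours to minutes: 8 x 60 = 480
Add remaining minutes: 480 + 32 = 512

512


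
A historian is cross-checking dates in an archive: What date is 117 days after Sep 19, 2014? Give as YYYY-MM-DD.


Start: 2014-09-19
Adding 117 days
Days remaining in September: 11
After September: 106 days still to add
October 2014: 31 days, 75 remaining
November 2014: 30 days, 45 remaining
December 2014: 31 days, 14 remaining
January 2015 has 31 days, need 14
Result: 2015-01-14

2015-01-14


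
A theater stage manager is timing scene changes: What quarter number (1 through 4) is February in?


Month: February (month 2)
Q1: January-March (months 1-3)
Q2: April-June (months 4-6)
Q3: July-September (months 7-9)
Q4: October-December (months 10-12)
Month 2 falls in Q1

1


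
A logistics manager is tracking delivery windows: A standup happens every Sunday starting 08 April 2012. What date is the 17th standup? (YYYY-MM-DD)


First occurrence: 2012-04-08 (occurrence 1)
Each occurrence is 7 days after the previous.
Occurrence 17 is 16 weeks after the first.
16 weeks = 112 days
2012-04-08 + 112 days = 2012-07-29

2012-07-29


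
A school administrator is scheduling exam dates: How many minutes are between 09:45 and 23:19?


Start time: 09:45 = 585 minutes from midnight
End time: 23:19 = 1399 minutes from midnight
Difference: 1399 - 585 = 814 minutes
That is 13 hours and 34 minutes

814


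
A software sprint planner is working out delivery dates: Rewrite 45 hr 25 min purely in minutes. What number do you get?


Hours: 45
Extra minutes: 25
Minutes per hour: 60
Hours to minutes: 45 x 60 = 2700
Total: 2700 + 25 = 2725

2725


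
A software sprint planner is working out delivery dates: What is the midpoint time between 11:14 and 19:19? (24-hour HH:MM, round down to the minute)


Start time: 11:14 = 674 minutes from midnight
End time: 19:19 = 1159 minutes from midnight
Sum: 674 + 1159 = 1833
Midpoint: 1833 / 2 = 916 minutes
Convert: 916 / 60 = 15 hours, 16 minutes
Result: 15:16

15:16


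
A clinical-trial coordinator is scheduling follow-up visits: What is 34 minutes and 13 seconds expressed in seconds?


Minutes: 34
Extra seconds: 13
Seconds per minute: 60
Minutes to seconds: 34 x 60 = 2040
Total: 2040 + 13 = 2053

2053


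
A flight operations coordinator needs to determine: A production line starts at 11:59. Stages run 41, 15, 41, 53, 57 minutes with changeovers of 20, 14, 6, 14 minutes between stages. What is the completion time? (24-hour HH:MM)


Start: 11:59 = 719 min from midnight
  after task 1 (41 min): 12:40
  after break (20 min): 13:00
  after task 2 (15 min): 13:15
  after break (14 min): 13:29
  after task 3 (41 min): 14:10
  after break (6 min): 14:16
  after task 4 (53 min): 15:09
  after break (14 min): 15:23
  after task 5 (57 min): 16:20
Total elapsed: 261 minutes
End time: 16:20

16:20


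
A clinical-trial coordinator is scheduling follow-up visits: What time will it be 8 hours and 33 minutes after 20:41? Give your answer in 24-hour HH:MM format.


Start time: 20:41
Adding: 8 hours 33 minutes
Minutes: 41 + 33 = 74
Minute overflow: 74 >= 60, so carry 1 hour, minutes = 14
Hours: 20 + 8 + 1 = 29
Hour wraparound: 29 mod 24 = 5
Result: 05:14

05:14


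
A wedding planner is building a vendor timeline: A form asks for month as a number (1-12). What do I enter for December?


Calendar month order:
11. November
12. December <--
December is month number 12

12


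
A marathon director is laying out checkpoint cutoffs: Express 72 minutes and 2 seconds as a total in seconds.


Minutes: 72
Seconds: 2
Convert minutes to seconds: 72 x 60 = 4320
Add remaining seconds: 4320 + 2 = 4322

4322


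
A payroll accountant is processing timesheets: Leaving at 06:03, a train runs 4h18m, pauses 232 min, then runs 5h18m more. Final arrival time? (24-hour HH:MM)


Depart: 06:03
Leg 1: +258 min -> 10:21
Layover: +232 min -> 14:13
Leg 2: +318 min -> 19:31
Total travel: 808 minutes = 13h 28m
Arrival: 19:31

19:31


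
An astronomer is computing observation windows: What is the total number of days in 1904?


Year: 1904
Check leap year rules:
Divisible by 4? Yes
Divisible by 100? No
1904 is a leap year
Days: 366

366


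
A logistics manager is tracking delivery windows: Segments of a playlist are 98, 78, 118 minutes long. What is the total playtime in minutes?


Durations: 98, 78, 118
Running sum: 98
+ 78 = 176
+ 118 = 294
Total duration: 294 minutes
That is 4 hours and 54 minutes

294


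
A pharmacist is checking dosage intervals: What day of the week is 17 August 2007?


Date: 2007-08-17
January 1, 2007 is a Monday
Day of year: 229
Offset from Jan 1: 228 days
228 mod 7 = 4
Result: Friday

Friday


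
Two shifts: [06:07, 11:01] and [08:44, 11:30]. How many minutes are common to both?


Interval A: [367, 661] minutes from midnight
Interval B: [524, 690] minutes from midnight
Overlap start = max(367, 524) = 524
Overlap end = min(661, 690) = 661
Overlap = 661 - 524 = 137 minutes

137


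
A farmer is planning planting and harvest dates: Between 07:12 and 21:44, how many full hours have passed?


Start: 07:12
End: 21:44
Hour difference: 21 - 7 = 14 hours
Minute difference: 44 - 12 = 32 minutes
Total minutes: 872
Complete hours: 872 / 60 = 14 (remainder 32)

14


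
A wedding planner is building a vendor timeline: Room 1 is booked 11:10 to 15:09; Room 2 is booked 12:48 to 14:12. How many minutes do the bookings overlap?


Interval A: [670, 909] minutes from midnight
Interval B: [768, 852] minutes from midnight
Overlap start = max(670, 768) = 768
Overlap end = min(909, 852) = 852
Overlap = 852 - 768 = 84 minutes

84


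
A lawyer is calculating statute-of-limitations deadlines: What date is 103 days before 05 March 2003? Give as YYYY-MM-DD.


Start: 2003-03-05
Subtracting 103 days
Days already passed in March: 5
After going back through March: 98 more days to subtract
February 2003: 28 days, 70 remaining
January 2003: 31 days, 39 remaining
December 2002: 31 days, 8 remaining
November 2002 has 30 days, need 8
Result: 2002-11-22

2002-11-22


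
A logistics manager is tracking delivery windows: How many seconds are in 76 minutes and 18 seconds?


Minutes: 76
Seconds: 18
Convert minutes to seconds: 76 x 60 = 4560
Add remaining seconds: 4560 + 18 = 4578

4578


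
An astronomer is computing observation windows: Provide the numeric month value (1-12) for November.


Calendar month order:
10. October
11. November <--
12. December
November is month number 11

11


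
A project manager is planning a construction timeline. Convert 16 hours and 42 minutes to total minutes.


Hours: 16
Minutes: 42
Convert hours to minutes: 16 x 60 = 960
Add remaining minutes: 960 + 42 = 1002

1002


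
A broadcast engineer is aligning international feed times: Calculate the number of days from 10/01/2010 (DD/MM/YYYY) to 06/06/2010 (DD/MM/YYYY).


Start date: 2010-01-10
End date: 2010-06-06
Jan 2010: +22 days
Feb 2010: +28 days
Mar 2010: +31 days
... (3 more months)
Total: 147 days

147


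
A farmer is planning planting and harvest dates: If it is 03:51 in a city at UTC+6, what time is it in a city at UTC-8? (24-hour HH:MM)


Local time: 03:51 at UTC+6 (offset 6h)
Target zone: UTC-8 (offset -8h)
Difference: -8 - (6) = -14 hours
Calculation: 3 + (-14) = -11
Wraparound: (-11) mod 24 = 13
Result: 13:51

13:51


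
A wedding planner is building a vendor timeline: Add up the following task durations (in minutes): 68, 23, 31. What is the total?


Durations: 68, 23, 31
Running sum: 68
+ 23 = 91
+ 31 = 122
Total duration: 122 minutes
That is 2 hours and 2 minutes

122


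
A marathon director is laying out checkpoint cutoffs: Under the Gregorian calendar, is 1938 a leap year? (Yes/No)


Year: 1938
Divisible by 4? 1938 / 4 = 484.5 -> No
Not divisible by 4, so NOT a leap year

No


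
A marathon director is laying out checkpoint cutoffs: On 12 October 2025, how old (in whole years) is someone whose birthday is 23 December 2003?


Birth: 2003-12-23
Reference: 2025-10-12
Year difference: 2025 - 2003 = 22
Has birthday (12-23) occurred by 10-12? No
Birthday not yet reached this year -> subtract 1
Age in full years: 21

21


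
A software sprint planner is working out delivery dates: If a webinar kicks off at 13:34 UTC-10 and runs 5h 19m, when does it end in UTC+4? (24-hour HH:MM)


Start: 13:34 in UTC-10
Step 1 - add duration:
  minutes: 34 + 19 = 53
  hours: 13 + 5 + 0 = 18
  end in UTC-10: 18:53
Step 2 - convert UTC-10 -> UTC+4:
  offset difference: 4 - (-10) = 14 hours
  18 + (14) = 32 -> mod 24 = 8
Result: 08:53 in UTC+4

08:53


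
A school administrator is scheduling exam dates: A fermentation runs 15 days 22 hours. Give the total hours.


Days: 15
Extra hours: 22
Hours per day: 24
Days to hours: 15 x 24 = 360
Total: 360 + 22 = 382

382


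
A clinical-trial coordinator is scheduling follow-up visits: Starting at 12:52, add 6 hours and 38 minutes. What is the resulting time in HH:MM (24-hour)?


Start time: 12:52
Adding: 6 hours 38 minutes
Minutes: 52 + 38 = 90
Minute overflow: 90 >= 60, so carry 1 hour, minutes = 30
Hours: 12 + 6 + 1 = 19
Result: 19:30

19:30


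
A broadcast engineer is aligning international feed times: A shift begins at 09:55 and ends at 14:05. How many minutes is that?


Start time: 09:55 = 595 minutes from midnight
End time: 14:05 = 845 minutes from midnight
Difference: 845 - 595 = 250 minutes
That is 4 hours and 10 minutes

250


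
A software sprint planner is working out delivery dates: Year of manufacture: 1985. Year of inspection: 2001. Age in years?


Birth year: 1985
Current year: 2001
Age = current year - birth year
Age = 2001 - 1985 = 16

16


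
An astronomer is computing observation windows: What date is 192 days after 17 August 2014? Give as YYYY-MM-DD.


Start: 2014-08-17
Adding 192 days
Days remaining in August: 14
After August: 178 days still to add
September 2014: 30 days, 148 remaining
October 2014: 31 days, 117 remaining
November 2014: 30 days, 87 remaining
December 2014: 31 days, 56 remaining
Result: 2015-02-25

2015-02-25


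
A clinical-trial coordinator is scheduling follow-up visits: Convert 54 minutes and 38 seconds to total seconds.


Minutes: 54
Extra seconds: 38
Seconds per minute: 60
Minutes to seconds: 54 x 60 = 3240
Total: 3240 + 38 = 3278

3278


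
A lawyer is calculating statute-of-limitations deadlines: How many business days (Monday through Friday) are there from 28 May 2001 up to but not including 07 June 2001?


Start: 2001-05-28 (Monday)
End (exclusive): 2001-06-07 (Thursday)
Total calendar days: 10
Full weeks: 10 // 7 = 1 -> 5 weekdays
Remaining 3 days starting on Monday:
  Mon(w), Tue(w), Wed(w) -> 3 weekdays
Total business days: 5 + 3 = 8

8


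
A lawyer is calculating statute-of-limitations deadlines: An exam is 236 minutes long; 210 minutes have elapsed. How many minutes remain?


Total budget: 236 minutes
Time used: 210 minutes
Remaining: 236 - 210 = 26 minutes
Percent used: 89.0%
Percent remaining: 11.0%

26


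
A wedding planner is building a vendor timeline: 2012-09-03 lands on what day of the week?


Date: 2012-09-03
January 1, 2012 is a Sunday
Day of year: 247
Offset from Jan 1: 246 days
246 mod 7 = 1
Result: Monday

Monday


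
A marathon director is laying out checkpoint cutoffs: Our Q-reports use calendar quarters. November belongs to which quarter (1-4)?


Month: November (month 11)
Q1: January-March (months 1-3)
Q2: April-June (months 4-6)
Q3: July-September (months 7-9)
Q4: October-December (months 10-12)
Month 11 falls in Q4

4


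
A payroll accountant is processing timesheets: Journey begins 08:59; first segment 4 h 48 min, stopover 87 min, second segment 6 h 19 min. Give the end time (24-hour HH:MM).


Depart: 08:59
Leg 1: +288 min -> 13:47
Layover: +87 min -> 15:14
Leg 2: +379 min -> 21:33
Total travel: 754 minutes = 12h 34m
Arrival: 21:33

21:33


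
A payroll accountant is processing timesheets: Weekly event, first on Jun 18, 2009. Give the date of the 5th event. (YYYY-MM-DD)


First occurrence: 2009-06-18 (occurrence 1)
Each occurrence is 7 days after the previous.
Occurrence 5 is 4 weeks after the first.
4 weeks = 28 days
2009-06-18 + 28 days = 2009-07-16

2009-07-16


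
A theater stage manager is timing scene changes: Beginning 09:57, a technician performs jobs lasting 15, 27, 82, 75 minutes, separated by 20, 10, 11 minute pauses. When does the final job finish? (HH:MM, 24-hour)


Start: 09:57 = 597 min from midnight
  after task 1 (15 min): 10:12
  after break (20 min): 10:32
  after task 2 (27 min): 10:59
  after break (10 min): 11:09
  after task 3 (82 min): 12:31
  after break (11 min): 12:42
  after task 4 (75 min): 13:57
Total elapsed: 240 minutes
End time: 13:57

13:57


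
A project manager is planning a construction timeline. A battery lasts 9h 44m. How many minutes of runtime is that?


Hours: 9
Extra minutes: 44
Minutes per hour: 60
Hours to minutes: 9 x 60 = 540
Total: 540 + 44 = 584

584


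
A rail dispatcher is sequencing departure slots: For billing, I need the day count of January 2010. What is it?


Month: January
Year: 2010
January is a 31-day month
Total: 31 days

31


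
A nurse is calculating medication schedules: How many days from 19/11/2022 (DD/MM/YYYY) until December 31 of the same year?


Start: November 19, 2022
End: December 31, 2022
Days left in November: 11
December: 31
Sum of remaining months: 31
Total: 11 + 31 = 42

42


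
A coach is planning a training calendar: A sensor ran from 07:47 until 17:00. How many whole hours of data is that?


Start: 07:47
End: 17:00
Hour difference: 17 - 7 = 10 hours
Minute difference: 0 - 47 = -47 minutes
Total minutes: 553
Complete hours: 553 / 60 = 9 (remainder 13)

9


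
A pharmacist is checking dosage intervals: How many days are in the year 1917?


Year: 1917
Check leap year rules:
Divisible by 4? No
1917 is not a leap year
Days: 365

365


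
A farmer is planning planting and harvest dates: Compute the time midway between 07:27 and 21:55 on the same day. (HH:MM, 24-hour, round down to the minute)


Start time: 07:27 = 447 minutes from midnight
End time: 21:55 = 1315 minutes from midnight
Sum: 447 + 1315 = 1762
Midpoint: 1762 / 2 = 881 minutes
Convert: 881 / 60 = 14 hours, 41 minutes
Result: 14:41

14:41


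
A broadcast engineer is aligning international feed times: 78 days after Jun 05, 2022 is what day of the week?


Start: 2022-06-05 (Sunday)
Step 1 - find target date: add 78 days
  2022-06-05 + 78 days = 2022-08-22
Step 2 - day of week:
  78 mod 7 = 1
  Sunday + 1 days -> Monday
Result: Monday (2022-08-22)

Monday


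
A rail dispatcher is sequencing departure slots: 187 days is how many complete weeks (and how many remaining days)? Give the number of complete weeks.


Total days: 187
Days per week: 7
Division: 187 / 7 = 26 remainder 5
Complete weeks: 26
Remaining days: 5

26


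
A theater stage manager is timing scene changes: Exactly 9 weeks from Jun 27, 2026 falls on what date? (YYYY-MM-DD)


Start: 2026-06-27
Weeks to add: 9
Convert to days: 9 x 7 = 63 days
Add 63 days to 2026-06-27
Result: 2026-08-29

2026-08-29


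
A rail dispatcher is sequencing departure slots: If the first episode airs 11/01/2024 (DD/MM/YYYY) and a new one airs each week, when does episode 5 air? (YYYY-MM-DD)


First occurrence: 2024-01-11 (occurrence 1)
Each occurrence is 7 days after the previous.
Occurrence 5 is 4 weeks after the first.
4 weeks = 28 days
2024-01-11 + 28 days = 2024-02-08

2024-02-08


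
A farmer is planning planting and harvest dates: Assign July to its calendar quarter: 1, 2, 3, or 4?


Month: July (month 7)
Q1: January-March (months 1-3)
Q2: April-June (months 4-6)
Q3: July-September (months 7-9)
Q4: October-December (months 10-12)
Month 7 falls in Q3

3


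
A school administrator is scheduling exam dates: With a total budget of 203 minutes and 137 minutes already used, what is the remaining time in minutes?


Total budget: 203 minutes
Time used: 137 minutes
Remaining: 203 - 137 = 66 minutes
Percent used: 67.5%
Percent remaining: 32.5%

66


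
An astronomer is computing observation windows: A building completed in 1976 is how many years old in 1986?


Birth year: 1976
Current year: 1986
Age = current year - birth year
Age = 1986 - 1976 = 10

10


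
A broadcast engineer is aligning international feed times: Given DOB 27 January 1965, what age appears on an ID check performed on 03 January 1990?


Birth: 1965-01-27
Reference: 1990-01-03
Year difference: 1990 - 1965 = 25
Has birthday (01-27) occurred by 01-03? No
Birthday not yet reached this year -> subtract 1
Age in full years: 24

24


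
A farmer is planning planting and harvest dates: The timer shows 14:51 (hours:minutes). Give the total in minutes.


Hours: 14
Minutes: 51
Convert hours to minutes: 14 x 60 = 840
Add remaining minutes: 840 + 51 = 891

891


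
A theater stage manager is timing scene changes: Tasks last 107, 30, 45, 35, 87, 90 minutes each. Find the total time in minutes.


Durations: 107, 30, 45, 35, 87, 90
Running sum: 107
+ 30 = 137
+ 45 = 182
+ 35 = 217
+ 87 = 304
+ 90 = 394
Total duration: 394 minutes
That is 6 hours and 34 minutes

394


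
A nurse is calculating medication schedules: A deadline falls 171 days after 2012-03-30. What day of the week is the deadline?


Start: 2012-03-30 (Friday)
Step 1 - find target date: add 171 days
  2012-03-30 + 171 days = 2012-09-17
Step 2 - day of week:
  171 mod 7 = 3
  Friday + 3 days -> Monday
Result: Monday (2012-09-17)

Monday


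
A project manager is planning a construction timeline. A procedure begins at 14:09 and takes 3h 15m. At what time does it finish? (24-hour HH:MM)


Start time: 14:09
Adding: 3 hours 15 minutes
Minutes: 9 + 15 = 24
Hours: 14 + 3 + 0 = 17
Result: 17:24

17:24


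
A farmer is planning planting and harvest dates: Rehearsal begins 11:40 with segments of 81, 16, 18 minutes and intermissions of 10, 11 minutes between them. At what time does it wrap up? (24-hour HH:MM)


Start: 11:40 = 700 min from midnight
  after task 1 (81 min): 13:01
  after break (10 min): 13:11
  after task 2 (16 min): 13:27
  after break (11 min): 13:38
  after task 3 (18 min): 13:56
Total elapsed: 136 minutes
End time: 13:56

13:56


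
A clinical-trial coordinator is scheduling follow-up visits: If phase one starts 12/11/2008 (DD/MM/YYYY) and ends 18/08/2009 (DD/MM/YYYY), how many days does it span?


Start date: 2008-11-12
End date: 2009-08-18
Nov 2008: +19 days
Dec 2008: +31 days
Jan 2009: +31 days
... (7 more months)
Total: 279 days

279


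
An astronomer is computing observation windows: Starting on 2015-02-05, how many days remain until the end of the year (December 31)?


Start: February 05, 2015
End: December 31, 2015
Days left in February: 23
March: 31
April: 30
May: 31
June: 30
... plus remaining months
Sum of remaining months: 306
Total: 23 + 306 = 329

329


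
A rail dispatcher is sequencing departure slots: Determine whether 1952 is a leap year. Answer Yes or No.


Year: 1952
Divisible by 4? 1952 / 4 = 488.0 -> Yes
Divisible by 100? 1952 / 100 = 19.52 -> No
Divisible by 4 but not 100, so it IS a leap year

Yes


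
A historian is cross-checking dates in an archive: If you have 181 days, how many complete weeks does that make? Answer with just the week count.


Total days: 181
Days per week: 7
Division: 181 / 7 = 25 remainder 6
Complete weeks: 25
Remaining days: 6

25


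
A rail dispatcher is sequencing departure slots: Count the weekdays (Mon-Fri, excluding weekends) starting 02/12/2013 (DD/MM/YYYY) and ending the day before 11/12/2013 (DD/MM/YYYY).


Start: 2013-12-02 (Monday)
End (exclusive): 2013-12-11 (Wednesday)
Total calendar days: 9
Full weeks: 9 // 7 = 1 -> 5 weekdays
Remaining 2 days starting on Monday:
  Mon(w), Tue(w) -> 2 weekdays
Total business days: 5 + 2 = 7

7


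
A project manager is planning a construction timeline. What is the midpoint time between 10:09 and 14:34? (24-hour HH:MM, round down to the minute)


Start time: 10:09 = 609 minutes from midnight
End time: 14:34 = 874 minutes from midnight
Sum: 609 + 874 = 1483
Midpoint: 1483 / 2 = 741 minutes
Convert: 741 / 60 = 12 hours, 21 minutes
Result: 12:21

12:21


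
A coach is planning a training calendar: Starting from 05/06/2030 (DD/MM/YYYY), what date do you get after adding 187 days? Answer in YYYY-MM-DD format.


Start: 2030-06-05
Adding 187 days
Days remaining in June: 25
After June: 162 days still to add
July 2030: 31 days, 131 remaining
August 2030: 31 days, 100 remaining
September 2030: 30 days, 70 remaining
October 2030: 31 days, 39 remaining
Result: 2030-12-09

2030-12-09


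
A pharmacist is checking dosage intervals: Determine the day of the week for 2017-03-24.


Date: 2017-03-24
January 1, 2017 is a Sunday
Day of year: 83
Offset from Jan 1: 82 days
82 mod 7 = 5
Result: Friday

Friday


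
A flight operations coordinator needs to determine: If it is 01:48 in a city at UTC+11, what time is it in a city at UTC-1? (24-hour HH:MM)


Local time: 01:48 at UTC+11 (offset 11h)
Target zone: UTC-1 (offset -1h)
Difference: -1 - (11) = -12 hours
Calculation: 1 + (-12) = -11
Wraparound: (-11) mod 24 = 13
Result: 13:48

13:48


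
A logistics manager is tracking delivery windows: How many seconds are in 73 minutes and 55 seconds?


Minutes: 73
Extra seconds: 55
Seconds per minute: 60
Minutes to seconds: 73 x 60 = 4380
Total: 4380 + 55 = 4435

4435


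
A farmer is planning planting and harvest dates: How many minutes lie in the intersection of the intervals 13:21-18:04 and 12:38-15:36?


Interval A: [801, 1084] minutes from midnight
Interval B: [758, 936] minutes from midnight
Overlap start = max(801, 758) = 801
Overlap end = min(1084, 936) = 936
Overlap = 936 - 801 = 135 minutes

135


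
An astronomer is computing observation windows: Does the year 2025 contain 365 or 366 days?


Year: 2025
Check leap year rules:
Divisible by 4? No
2025 is not a leap year
Days: 365

365


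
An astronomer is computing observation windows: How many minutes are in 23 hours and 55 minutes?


Hours: 23
Extra minutes: 55
Minutes per hour: 60
Hours to minutes: 23 x 60 = 1380
Total: 1380 + 55 = 1435

1435


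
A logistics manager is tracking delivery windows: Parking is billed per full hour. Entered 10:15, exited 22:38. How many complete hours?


Start: 10:15
End: 22:38
Hour difference: 22 - 10 = 12 hours
Minute difference: 38 - 15 = 23 minutes
Total minutes: 743
Complete hours: 743 / 60 = 12 (remainder 23)

12


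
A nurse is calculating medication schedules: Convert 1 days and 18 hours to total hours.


Days: 1
Extra hours: 18
Hours per day: 24
Days to hours: 1 x 24 = 24
Total: 24 + 18 = 42

42


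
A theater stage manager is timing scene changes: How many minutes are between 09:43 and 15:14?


Start time: 09:43 = 583 minutes from midnight
End time: 15:14 = 914 minutes from midnight
Difference: 914 - 583 = 331 minutes
That is 5 hours and 31 minutes

331


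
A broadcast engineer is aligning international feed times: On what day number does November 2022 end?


Month: November
Year: 2022
November is a 30-day month
Total: 30 days

30


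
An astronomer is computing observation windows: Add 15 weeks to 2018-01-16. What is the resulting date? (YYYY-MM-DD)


Start: 2018-01-16
Weeks to add: 15
Convert to days: 15 x 7 = 105 days
Add 105 days to 2018-01-16
Result: 2018-05-01

2018-05-01


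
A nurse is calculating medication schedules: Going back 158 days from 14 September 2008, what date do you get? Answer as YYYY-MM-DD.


Start: 2008-09-14
Subtracting 158 days
Days already passed in September: 14
After going back through September: 144 more days to subtract
August 2008: 31 days, 113 remaining
July 2008: 31 days, 82 remaining
June 2008: 30 days, 52 remaining
May 2008: 31 days, 21 remaining
Result: 2008-04-09

2008-04-09


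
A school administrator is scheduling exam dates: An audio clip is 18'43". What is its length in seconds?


Minutes: 18
Seconds: 43
Convert minutes to seconds: 18 x 60 = 1080
Add remaining seconds: 1080 + 43 = 1123

1123


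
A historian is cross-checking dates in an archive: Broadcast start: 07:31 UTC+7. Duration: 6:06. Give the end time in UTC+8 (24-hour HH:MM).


Start: 07:31 in UTC+7
Step 1 - add duration:
  minutes: 31 + 6 = 37
  hours: 7 + 6 + 0 = 13
  end in UTC+7: 13:37
Step 2 - convert UTC+7 -> UTC+8:
  offset difference: 8 - (7) = 1 hours
  13 + (1) = 14 -> mod 24 = 14
Result: 14:37 in UTC+8

14:37


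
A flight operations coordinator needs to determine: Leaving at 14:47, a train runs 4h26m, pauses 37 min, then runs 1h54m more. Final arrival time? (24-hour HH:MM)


Depart: 14:47
Leg 1: +266 min -> 19:13
Layover: +37 min -> 19:50
Leg 2: +114 min -> 21:44
Total travel: 417 minutes = 6h 57m
Arrival: 21:44

21:44


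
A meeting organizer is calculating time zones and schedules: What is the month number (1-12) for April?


Calendar month order:
3. March
4. April <--
5. May
April is month number 4

4


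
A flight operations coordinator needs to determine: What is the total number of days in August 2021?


Month: August
Year: 2021
August is a 31-day month
Total: 31 days

31


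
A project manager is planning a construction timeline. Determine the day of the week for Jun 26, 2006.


Date: 2006-06-26
January 1, 2006 is a Sunday
Day of year: 177
Offset from Jan 1: 176 days
176 mod 7 = 1
Result: Monday

Monday


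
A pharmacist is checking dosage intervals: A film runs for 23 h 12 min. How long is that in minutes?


Hours: 23
Minutes: 12
Convert hours to minutes: 23 x 60 = 1380
Add remaining minutes: 1380 + 12 = 1392

1392


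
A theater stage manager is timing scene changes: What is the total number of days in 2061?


Year: 2061
Check leap year rules:
Divisible by 4? No
2061 is not a leap year
Days: 365

365


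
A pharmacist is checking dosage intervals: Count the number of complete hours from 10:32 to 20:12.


Start: 10:32
End: 20:12
Hour difference: 20 - 10 = 10 hours
Minute difference: 12 - 32 = -20 minutes
Total minutes: 580
Complete hours: 580 / 60 = 9 (remainder 40)

9


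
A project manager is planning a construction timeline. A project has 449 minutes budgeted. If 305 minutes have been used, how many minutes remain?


Total budget: 449 minutes
Time used: 305 minutes
Remaining: 449 - 305 = 144 minutes
Percent used: 67.9%
Percent remaining: 32.1%

144
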